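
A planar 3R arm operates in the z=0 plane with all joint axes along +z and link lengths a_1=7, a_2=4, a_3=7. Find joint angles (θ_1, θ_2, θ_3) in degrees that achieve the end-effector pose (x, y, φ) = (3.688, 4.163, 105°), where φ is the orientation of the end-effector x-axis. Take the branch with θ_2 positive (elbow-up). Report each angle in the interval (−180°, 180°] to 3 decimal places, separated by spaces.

wrist centre = target − a_3·(cos φ, sin φ) = (5.4997, -2.5985)
cos θ_2 = (36.9992−7²−4²)/(2·7·4) = -0.5000; θ_2 = 120.0010° (elbow-up)
β = atan2(-2.5985,5.4997) = -25.2895°; ψ = atan2(3.4641,4.9999) = 34.7151°
θ_1 = β − ψ = -60.0046°
θ_3 = φ − θ_1 − θ_2 = 45.0036° (wrapped to (-180°,180°])

-60.005 120.001 45.004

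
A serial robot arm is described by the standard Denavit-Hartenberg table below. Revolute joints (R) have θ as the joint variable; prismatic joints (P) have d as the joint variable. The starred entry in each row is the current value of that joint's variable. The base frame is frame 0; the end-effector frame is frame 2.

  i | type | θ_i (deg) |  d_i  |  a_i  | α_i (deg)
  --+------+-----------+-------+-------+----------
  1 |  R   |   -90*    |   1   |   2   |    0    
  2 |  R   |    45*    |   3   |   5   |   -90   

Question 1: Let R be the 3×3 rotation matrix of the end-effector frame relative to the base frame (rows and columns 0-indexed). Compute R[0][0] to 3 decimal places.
End-effector x-axis (col 0 of R) = (0.7071,-0.7071,0.0000)
R[0][0] = 0.7071

0.707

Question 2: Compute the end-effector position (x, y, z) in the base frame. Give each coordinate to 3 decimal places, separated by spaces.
3.536 -5.536 4.000

after link 1: o_1 = (0.0000, -2.0000, 1.0000)
after link 2: o_2 = (3.5355, -5.5355, 4.0000)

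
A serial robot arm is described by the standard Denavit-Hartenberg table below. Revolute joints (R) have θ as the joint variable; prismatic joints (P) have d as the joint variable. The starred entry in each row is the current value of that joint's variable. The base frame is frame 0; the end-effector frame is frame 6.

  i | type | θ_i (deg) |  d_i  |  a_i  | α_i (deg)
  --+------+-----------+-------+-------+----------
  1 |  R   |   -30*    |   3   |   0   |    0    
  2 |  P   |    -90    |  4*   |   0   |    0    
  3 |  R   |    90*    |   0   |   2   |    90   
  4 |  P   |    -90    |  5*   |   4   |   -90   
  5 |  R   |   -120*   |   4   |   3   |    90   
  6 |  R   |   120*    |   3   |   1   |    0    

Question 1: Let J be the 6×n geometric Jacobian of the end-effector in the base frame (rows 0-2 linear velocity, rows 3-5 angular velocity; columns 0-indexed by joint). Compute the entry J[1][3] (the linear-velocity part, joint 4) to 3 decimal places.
prismatic axis z_3 = (-0.5000,-0.8660,0.0000)
J_v[:, 3] = z_3; J_ω[:, 3] = (0,0,0)
entry J[1][3] = -0.8660

-0.866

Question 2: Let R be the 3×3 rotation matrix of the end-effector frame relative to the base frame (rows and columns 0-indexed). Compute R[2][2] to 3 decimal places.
End-effector z-axis (col 2 of R) = (0.2500,0.4330,0.8660)
R[2][2] = 0.8660

0.866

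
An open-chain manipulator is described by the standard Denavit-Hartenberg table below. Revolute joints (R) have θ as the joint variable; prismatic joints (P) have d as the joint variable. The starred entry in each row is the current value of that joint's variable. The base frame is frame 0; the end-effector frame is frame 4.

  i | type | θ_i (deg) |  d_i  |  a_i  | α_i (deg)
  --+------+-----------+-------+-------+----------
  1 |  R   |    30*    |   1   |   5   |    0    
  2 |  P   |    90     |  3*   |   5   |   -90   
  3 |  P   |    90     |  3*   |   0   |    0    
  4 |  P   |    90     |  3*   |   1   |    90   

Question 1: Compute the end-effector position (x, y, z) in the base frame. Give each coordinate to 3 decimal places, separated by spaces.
after link 1: o_1 = (4.3301, 2.5000, 1.0000)
after link 2: o_2 = (1.8301, 6.8301, 4.0000)
after link 3: o_3 = (-0.7679, 5.3301, 4.0000)
after link 4: o_4 = (-2.8660, 2.9641, 4.0000)

-2.866 2.964 4.000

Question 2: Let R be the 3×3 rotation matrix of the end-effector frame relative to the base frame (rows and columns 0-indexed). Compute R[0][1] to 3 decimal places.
End-effector y-axis (col 1 of R) = (-0.8660,-0.5000,0.0000)
R[0][1] = -0.8660

-0.866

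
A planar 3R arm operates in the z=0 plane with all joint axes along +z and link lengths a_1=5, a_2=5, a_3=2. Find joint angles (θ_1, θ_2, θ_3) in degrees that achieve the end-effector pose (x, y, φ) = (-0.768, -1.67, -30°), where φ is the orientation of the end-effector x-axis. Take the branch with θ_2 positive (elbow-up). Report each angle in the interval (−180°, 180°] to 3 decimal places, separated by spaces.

wrist centre = target − a_3·(cos φ, sin φ) = (-2.5001, -0.6700)
cos θ_2 = (6.6992−5²−5²)/(2·5·5) = -0.8660; θ_2 = 149.9990° (elbow-up)
β = atan2(-0.6700,-2.5001) = -164.9976°; ψ = atan2(2.5001,0.6699) = 74.9995°
θ_1 = β − ψ = -239.9971°
θ_3 = φ − θ_1 − θ_2 = 59.9981° (wrapped to (-180°,180°])

120.003 149.999 59.998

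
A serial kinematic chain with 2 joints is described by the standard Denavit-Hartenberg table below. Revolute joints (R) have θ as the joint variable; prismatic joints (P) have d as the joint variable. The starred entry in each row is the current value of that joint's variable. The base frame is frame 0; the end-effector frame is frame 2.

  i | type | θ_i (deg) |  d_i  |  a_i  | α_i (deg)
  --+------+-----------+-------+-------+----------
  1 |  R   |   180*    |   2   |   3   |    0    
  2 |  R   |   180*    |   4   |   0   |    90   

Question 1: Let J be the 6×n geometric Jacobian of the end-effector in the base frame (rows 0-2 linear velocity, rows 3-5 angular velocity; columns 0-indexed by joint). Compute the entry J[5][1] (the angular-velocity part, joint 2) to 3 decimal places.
1.000

axis z_1 = (0.0000,0.0000,1.0000); lever o_n−o_1 = (0.0000,0.0000,4.0000)
cross product → J_v[:, 1] = (0.0000,0.0000,0.0000)
J_ω[:, 1] = z_1
entry J[5][1] = 1.0000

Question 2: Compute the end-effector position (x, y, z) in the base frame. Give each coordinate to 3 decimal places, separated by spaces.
after link 1: o_1 = (-3.0000, 0.0000, 2.0000)
after link 2: o_2 = (-3.0000, 0.0000, 6.0000)

-3.000 0.000 6.000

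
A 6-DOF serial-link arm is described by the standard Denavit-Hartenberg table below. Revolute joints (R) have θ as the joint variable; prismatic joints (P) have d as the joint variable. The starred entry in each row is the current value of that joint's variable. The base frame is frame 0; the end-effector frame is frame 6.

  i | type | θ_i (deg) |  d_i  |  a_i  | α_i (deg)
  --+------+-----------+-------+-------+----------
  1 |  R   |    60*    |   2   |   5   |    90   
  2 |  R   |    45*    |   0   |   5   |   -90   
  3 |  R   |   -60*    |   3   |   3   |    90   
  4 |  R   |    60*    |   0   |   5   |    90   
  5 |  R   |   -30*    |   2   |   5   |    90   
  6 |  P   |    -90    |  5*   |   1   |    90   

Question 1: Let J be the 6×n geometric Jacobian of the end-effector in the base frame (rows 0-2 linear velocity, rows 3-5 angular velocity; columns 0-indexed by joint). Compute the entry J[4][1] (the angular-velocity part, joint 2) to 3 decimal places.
axis z_1 = (0.8660,-0.5000,0.0000); lever o_n−o_1 = (4.6743,2.3150,16.2427)
cross product → J_v[:, 1] = (-8.1214,-14.0666,4.3420)
J_ω[:, 1] = z_1
entry J[4][1] = -0.5000

-0.500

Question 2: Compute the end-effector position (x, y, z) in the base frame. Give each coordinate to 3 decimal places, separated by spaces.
7.174 6.645 18.243

after link 1: o_1 = (2.5000, 4.3301, 2.0000)
after link 2: o_2 = (4.2678, 7.3920, 5.5355)
after link 3: o_3 = (5.9874, 5.1744, 8.7175)
after link 4: o_4 = (6.7734, 2.2057, 12.6633)
after link 5: o_5 = (9.0959, 1.9782, 17.5166)
after link 6: o_6 = (7.1743, 6.6452, 18.2427)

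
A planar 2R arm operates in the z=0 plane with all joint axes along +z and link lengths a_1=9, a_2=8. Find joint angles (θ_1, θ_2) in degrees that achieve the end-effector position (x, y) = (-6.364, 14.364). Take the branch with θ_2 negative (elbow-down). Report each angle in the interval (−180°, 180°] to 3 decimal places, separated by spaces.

cos θ_2 = (246.8250−9²−8²)/(2·9·8) = 0.7071; θ_2 = -44.9991° (elbow-down)
β = atan2(14.3640,-6.3640) = 113.8958°; ψ = atan2(-5.6568,14.6569) = -21.1038°
θ_1 = β − ψ = 134.9996°

135.000 -44.999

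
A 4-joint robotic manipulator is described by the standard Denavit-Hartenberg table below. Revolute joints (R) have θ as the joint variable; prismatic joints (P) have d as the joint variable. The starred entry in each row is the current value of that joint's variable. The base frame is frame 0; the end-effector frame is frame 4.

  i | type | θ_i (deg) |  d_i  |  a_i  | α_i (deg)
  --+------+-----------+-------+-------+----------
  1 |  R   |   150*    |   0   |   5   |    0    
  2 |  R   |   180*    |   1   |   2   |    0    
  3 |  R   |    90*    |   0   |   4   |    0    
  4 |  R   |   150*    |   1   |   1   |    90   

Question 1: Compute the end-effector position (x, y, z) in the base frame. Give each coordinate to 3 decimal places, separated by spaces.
after link 1: o_1 = (-4.3301, 2.5000, 0.0000)
after link 2: o_2 = (-2.5981, 1.5000, 1.0000)
after link 3: o_3 = (-0.5981, 4.9641, 1.0000)
after link 4: o_4 = (-1.4641, 4.4641, 2.0000)

-1.464 4.464 2.000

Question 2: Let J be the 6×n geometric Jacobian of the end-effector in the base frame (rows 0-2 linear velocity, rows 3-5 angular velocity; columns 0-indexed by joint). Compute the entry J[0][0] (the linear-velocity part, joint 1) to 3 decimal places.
axis z_0 = ẑ; lever o_n−o_0 = (-1.4641,4.4641,2.0000)
cross product → J_v[:, 0] = (-4.4641,-1.4641,0.0000)
J_ω[:, 0] = z_0
entry J[0][0] = -4.4641

-4.464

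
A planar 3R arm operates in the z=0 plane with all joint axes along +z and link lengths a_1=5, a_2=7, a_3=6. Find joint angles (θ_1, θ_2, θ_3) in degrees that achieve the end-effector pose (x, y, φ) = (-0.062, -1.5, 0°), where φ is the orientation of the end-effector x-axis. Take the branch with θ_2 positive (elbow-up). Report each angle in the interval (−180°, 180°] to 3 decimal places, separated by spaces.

117.795 120.002 122.203

wrist centre = target − a_3·(cos φ, sin φ) = (-6.0620, -1.5000)
cos θ_2 = (38.9978−5²−7²)/(2·5·7) = -0.5000; θ_2 = 120.0020° (elbow-up)
β = atan2(-1.5000,-6.0620) = -166.1017°; ψ = atan2(6.0621,1.4998) = 76.1038°
θ_1 = β − ψ = -242.2055°
θ_3 = φ − θ_1 − θ_2 = 122.2034° (wrapped to (-180°,180°])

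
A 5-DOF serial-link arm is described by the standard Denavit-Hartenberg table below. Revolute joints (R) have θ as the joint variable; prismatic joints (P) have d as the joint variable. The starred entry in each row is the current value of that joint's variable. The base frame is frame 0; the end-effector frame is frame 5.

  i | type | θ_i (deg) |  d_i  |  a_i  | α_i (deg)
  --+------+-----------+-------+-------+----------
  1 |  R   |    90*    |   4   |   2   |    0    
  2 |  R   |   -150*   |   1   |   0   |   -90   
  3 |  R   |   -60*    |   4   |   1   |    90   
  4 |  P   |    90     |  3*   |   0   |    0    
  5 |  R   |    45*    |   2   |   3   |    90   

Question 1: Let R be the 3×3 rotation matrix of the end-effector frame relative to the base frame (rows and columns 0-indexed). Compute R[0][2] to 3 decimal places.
0.789

End-effector z-axis (col 2 of R) = (0.7891,0.0474,0.6124)
R[0][2] = 0.7891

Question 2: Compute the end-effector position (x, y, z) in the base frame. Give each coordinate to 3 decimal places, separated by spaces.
2.856 9.296 6.529

after link 1: o_1 = (0.0000, 2.0000, 4.0000)
after link 2: o_2 = (0.0000, 2.0000, 5.0000)
after link 3: o_3 = (3.7141, 3.5670, 5.8660)
after link 4: o_4 = (2.4151, 5.8170, 7.3660)
after link 5: o_5 = (2.8558, 9.2962, 6.5289)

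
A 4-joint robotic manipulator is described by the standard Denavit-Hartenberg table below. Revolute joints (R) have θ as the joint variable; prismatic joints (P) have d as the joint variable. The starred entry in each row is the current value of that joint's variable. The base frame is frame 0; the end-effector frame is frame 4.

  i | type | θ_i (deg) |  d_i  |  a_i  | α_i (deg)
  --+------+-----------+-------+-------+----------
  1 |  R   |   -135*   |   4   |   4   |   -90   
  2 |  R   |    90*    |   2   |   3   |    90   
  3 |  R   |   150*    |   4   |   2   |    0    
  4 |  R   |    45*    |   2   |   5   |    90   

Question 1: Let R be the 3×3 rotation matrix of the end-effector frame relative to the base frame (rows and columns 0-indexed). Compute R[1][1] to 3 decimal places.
-0.707

End-effector y-axis (col 1 of R) = (-0.7071,-0.7071,0.0000)
R[1][1] = -0.7071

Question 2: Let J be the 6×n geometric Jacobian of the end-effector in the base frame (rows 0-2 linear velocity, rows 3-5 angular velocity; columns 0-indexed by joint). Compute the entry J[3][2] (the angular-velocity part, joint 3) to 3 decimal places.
-0.707

axis z_2 = (-0.7071,-0.7071,0.0000); lever o_n−o_2 = (-4.4506,-4.0347,6.5617)
cross product → J_v[:, 2] = (-4.6398,4.6398,-0.2941)
J_ω[:, 2] = z_2
entry J[3][2] = -0.7071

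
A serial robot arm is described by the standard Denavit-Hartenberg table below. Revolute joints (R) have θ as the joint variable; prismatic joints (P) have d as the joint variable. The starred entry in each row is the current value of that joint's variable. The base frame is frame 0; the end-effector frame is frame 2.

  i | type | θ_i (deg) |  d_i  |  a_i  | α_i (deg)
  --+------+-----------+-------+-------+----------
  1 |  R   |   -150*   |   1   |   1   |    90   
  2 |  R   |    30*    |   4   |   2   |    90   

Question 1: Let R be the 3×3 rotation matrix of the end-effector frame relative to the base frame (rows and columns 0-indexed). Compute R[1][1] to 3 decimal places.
End-effector y-axis (col 1 of R) = (-0.5000,0.8660,0.0000)
R[1][1] = 0.8660

0.866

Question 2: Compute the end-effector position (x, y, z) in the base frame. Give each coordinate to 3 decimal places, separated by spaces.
after link 1: o_1 = (-0.8660, -0.5000, 1.0000)
after link 2: o_2 = (-4.3660, 2.0981, 2.0000)

-4.366 2.098 2.000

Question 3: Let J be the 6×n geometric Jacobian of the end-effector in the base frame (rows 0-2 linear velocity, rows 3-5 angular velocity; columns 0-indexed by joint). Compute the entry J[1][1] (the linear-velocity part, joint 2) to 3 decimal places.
0.500

axis z_1 = (-0.5000,0.8660,0.0000); lever o_n−o_1 = (-3.5000,2.5981,1.0000)
cross product → J_v[:, 1] = (0.8660,0.5000,1.7321)
J_ω[:, 1] = z_1
entry J[1][1] = 0.5000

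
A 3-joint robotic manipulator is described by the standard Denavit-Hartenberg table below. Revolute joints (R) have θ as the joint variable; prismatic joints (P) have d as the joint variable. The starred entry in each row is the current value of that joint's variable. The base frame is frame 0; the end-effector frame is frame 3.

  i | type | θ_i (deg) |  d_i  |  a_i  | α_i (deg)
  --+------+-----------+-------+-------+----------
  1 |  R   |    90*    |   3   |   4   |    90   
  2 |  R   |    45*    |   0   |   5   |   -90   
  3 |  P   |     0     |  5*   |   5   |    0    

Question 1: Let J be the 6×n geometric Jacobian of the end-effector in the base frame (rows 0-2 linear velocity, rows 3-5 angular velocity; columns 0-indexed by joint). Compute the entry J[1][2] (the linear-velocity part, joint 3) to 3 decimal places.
prismatic axis z_2 = (-0.0000,-0.7071,0.7071)
J_v[:, 2] = z_2; J_ω[:, 2] = (0,0,0)
entry J[1][2] = -0.7071

-0.707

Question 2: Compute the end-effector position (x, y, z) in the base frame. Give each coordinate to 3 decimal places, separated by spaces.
after link 1: o_1 = (0.0000, 4.0000, 3.0000)
after link 2: o_2 = (0.0000, 7.5355, 6.5355)
after link 3: o_3 = (0.0000, 7.5355, 13.6066)

0.000 7.536 13.607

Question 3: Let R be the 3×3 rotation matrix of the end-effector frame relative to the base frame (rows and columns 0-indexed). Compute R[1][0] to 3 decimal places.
End-effector x-axis (col 0 of R) = (0.0000,0.7071,0.7071)
R[1][0] = 0.7071

0.707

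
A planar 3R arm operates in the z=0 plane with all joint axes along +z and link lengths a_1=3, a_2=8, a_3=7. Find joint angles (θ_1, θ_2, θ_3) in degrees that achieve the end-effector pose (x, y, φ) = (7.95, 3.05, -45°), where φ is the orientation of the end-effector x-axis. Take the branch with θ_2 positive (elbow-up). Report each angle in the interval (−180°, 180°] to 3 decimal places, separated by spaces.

-0.005 90.003 -134.998

wrist centre = target − a_3·(cos φ, sin φ) = (3.0003, 7.9997)
cos θ_2 = (72.9975−3²−8²)/(2·3·8) = -0.0001; θ_2 = 90.0030° (elbow-up)
β = atan2(7.9997,3.0003) = 69.4418°; ψ = atan2(8.0000,2.9996) = 69.4466°
θ_1 = β − ψ = -0.0048°
θ_3 = φ − θ_1 − θ_2 = -134.9982° (wrapped to (-180°,180°])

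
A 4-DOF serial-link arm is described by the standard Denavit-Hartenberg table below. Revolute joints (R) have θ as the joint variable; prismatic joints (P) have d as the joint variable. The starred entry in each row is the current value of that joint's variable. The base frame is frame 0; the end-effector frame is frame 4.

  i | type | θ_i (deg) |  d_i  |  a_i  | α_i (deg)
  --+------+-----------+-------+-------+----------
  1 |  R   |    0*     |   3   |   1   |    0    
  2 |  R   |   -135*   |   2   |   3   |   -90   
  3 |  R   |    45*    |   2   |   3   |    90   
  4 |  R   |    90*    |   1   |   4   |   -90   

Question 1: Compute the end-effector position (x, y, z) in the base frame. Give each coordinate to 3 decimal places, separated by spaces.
1.121 -8.364 3.586

after link 1: o_1 = (1.0000, 0.0000, 3.0000)
after link 2: o_2 = (-1.1213, -2.1213, 5.0000)
after link 3: o_3 = (-1.2071, -5.0355, 2.8787)
after link 4: o_4 = (1.1213, -8.3640, 3.5858)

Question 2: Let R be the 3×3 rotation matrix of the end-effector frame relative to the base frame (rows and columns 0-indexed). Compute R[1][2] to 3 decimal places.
0.500

End-effector z-axis (col 2 of R) = (0.5000,0.5000,0.7071)
R[1][2] = 0.5000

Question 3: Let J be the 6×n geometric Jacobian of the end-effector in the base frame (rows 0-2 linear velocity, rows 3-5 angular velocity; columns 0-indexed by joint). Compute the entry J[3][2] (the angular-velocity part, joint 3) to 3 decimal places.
0.707

axis z_2 = (0.7071,-0.7071,0.0000); lever o_n−o_2 = (2.2426,-6.2426,-1.4142)
cross product → J_v[:, 2] = (1.0000,1.0000,-2.8284)
J_ω[:, 2] = z_2
entry J[3][2] = 0.7071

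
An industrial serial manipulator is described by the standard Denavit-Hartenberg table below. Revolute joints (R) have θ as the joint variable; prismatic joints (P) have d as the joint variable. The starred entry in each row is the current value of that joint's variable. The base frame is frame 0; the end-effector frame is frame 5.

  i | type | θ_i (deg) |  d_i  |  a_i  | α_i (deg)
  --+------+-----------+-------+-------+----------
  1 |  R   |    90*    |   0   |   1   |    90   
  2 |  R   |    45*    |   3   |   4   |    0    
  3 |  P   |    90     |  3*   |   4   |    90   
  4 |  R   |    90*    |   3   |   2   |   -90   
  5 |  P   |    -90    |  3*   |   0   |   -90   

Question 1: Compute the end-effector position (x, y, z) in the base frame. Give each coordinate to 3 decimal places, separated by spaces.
8.000 5.243 5.657

after link 1: o_1 = (0.0000, 1.0000, 0.0000)
after link 2: o_2 = (3.0000, 3.8284, 2.8284)
after link 3: o_3 = (6.0000, 1.0000, 5.6569)
after link 4: o_4 = (8.0000, 3.1213, 7.7782)
after link 5: o_5 = (8.0000, 5.2426, 5.6569)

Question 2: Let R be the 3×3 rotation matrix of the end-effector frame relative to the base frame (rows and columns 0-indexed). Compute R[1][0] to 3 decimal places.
0.707

End-effector x-axis (col 0 of R) = (0.0000,0.7071,0.7071)
R[1][0] = 0.7071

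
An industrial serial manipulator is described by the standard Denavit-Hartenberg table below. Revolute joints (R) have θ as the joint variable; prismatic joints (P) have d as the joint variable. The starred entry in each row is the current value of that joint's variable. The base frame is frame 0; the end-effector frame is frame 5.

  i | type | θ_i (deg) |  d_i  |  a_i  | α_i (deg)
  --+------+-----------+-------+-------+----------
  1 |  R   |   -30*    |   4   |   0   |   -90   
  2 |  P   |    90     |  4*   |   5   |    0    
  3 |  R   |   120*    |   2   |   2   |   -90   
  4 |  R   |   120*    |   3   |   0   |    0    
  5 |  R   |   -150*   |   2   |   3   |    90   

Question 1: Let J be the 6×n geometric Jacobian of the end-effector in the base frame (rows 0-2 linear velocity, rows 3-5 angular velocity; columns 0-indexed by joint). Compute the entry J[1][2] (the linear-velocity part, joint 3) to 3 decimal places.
-3.315

axis z_2 = (0.5000,0.8660,0.0000); lever o_n−o_2 = (0.4665,3.7721,6.6292)
cross product → J_v[:, 2] = (5.7410,-3.3146,1.4821)
J_ω[:, 2] = z_2
entry J[1][2] = -3.3146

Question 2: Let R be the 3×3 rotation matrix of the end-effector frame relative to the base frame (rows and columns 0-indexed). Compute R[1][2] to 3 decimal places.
0.533

End-effector z-axis (col 2 of R) = (0.8080,0.5335,-0.2500)
R[1][2] = 0.5335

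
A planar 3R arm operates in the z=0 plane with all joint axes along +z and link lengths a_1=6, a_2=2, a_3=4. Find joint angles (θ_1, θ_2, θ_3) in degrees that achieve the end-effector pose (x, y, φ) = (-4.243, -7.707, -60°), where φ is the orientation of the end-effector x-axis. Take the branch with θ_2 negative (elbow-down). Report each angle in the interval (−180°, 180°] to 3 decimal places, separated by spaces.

-135.005 -44.977 119.982

wrist centre = target − a_3·(cos φ, sin φ) = (-6.2430, -4.2429)
cos θ_2 = (56.9772−6²−2²)/(2·6·2) = 0.7074; θ_2 = -44.9775° (elbow-down)
β = atan2(-4.2429,-6.2430) = -145.7990°; ψ = atan2(-1.4137,7.4148) = -10.7941°
θ_1 = β − ψ = -135.0049°
θ_3 = φ − θ_1 − θ_2 = 119.9823° (wrapped to (-180°,180°])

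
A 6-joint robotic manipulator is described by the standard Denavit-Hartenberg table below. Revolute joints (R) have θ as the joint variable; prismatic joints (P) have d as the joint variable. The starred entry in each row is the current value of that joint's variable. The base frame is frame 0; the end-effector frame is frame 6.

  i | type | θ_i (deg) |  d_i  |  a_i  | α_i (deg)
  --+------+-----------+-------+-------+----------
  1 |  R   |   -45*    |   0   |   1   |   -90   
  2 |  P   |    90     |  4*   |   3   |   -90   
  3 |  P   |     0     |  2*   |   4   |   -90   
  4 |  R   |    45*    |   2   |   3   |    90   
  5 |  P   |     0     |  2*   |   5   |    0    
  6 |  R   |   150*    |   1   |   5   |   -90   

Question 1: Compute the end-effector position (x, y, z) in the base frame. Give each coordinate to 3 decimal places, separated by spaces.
-0.726 0.019 -11.716

after link 1: o_1 = (0.7071, -0.7071, 0.0000)
after link 2: o_2 = (3.5355, 2.1213, -3.0000)
after link 3: o_3 = (2.1213, 3.5355, -7.0000)
after link 4: o_4 = (2.2071, 0.6213, -9.1213)
after link 5: o_5 = (3.7071, -0.8787, -14.0711)
after link 6: o_6 = (-0.7257, 0.0186, -11.7163)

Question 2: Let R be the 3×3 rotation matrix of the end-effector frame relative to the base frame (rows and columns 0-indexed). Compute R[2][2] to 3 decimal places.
End-effector z-axis (col 2 of R) = (0.3624,0.8624,0.3536)
R[2][2] = 0.3536

0.354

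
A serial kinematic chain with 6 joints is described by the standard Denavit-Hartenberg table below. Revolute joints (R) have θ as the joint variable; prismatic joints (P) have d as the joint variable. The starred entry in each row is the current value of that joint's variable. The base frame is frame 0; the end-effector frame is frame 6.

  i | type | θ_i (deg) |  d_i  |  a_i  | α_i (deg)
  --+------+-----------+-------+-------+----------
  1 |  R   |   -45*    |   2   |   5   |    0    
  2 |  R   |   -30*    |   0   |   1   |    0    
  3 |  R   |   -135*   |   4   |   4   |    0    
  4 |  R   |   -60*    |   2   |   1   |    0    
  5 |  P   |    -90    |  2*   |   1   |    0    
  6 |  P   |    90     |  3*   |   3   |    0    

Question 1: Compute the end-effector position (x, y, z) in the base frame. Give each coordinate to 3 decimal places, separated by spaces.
1.330 1.499 13.000

after link 1: o_1 = (3.5355, -3.5355, 2.0000)
after link 2: o_2 = (3.7944, -4.5015, 2.0000)
after link 3: o_3 = (0.3303, -2.5015, 6.0000)
after link 4: o_4 = (0.3303, -1.5015, 8.0000)
after link 5: o_5 = (1.3303, -1.5015, 10.0000)
after link 6: o_6 = (1.3303, 1.4985, 13.0000)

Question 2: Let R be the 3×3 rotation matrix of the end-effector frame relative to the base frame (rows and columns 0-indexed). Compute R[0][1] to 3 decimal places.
-1.000

End-effector y-axis (col 1 of R) = (-1.0000,-0.0000,0.0000)
R[0][1] = -1.0000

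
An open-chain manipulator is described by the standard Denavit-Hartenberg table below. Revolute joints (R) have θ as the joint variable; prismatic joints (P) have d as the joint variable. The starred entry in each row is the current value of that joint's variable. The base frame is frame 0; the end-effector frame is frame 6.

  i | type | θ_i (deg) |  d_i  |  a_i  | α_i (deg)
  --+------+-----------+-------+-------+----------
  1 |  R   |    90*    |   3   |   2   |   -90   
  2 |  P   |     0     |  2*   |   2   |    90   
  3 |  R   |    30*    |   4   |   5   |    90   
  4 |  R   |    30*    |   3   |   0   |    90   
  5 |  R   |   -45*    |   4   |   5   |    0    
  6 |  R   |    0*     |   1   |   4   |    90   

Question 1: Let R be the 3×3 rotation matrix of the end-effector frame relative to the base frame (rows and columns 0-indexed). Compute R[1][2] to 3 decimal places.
End-effector z-axis (col 2 of R) = (-0.3062,-0.8839,-0.3536)
R[1][2] = -0.8839

-0.884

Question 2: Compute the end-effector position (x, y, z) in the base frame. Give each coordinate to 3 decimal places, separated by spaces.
after link 1: o_1 = (0.0000, 2.0000, 3.0000)
after link 2: o_2 = (-2.0000, 4.0000, 3.0000)
after link 3: o_3 = (-4.5000, 8.3301, 7.0000)
after link 4: o_4 = (-1.9019, 9.8301, 7.0000)
after link 5: o_5 = (-7.4947, 12.4461, 5.3037)
after link 6: o_6 = (-11.4190, 13.5862, 5.8519)

-11.419 13.586 5.852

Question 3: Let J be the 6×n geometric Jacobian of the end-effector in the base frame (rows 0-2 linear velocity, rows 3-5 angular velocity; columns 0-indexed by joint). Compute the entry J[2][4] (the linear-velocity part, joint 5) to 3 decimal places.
axis z_4 = (-0.2500,0.4330,-0.8660); lever o_n−o_4 = (-9.5170,3.7561,-1.1481)
cross product → J_v[:, 4] = (2.7557,7.9550,3.1820)
J_ω[:, 4] = z_4
entry J[2][4] = 3.1820

3.182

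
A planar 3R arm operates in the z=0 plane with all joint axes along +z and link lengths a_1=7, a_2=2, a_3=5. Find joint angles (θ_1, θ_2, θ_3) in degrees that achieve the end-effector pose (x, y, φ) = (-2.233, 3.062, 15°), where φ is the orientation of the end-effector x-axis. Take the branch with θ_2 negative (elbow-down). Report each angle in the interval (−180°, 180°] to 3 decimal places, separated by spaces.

wrist centre = target − a_3·(cos φ, sin φ) = (-7.0626, 1.7679)
cos θ_2 = (53.0062−7²−2²)/(2·7·2) = 0.0002; θ_2 = -89.9873° (elbow-down)
β = atan2(1.7679,-7.0626) = 165.9466°; ψ = atan2(-2.0000,7.0004) = -15.9444°
θ_1 = β − ψ = 181.8910°
θ_3 = φ − θ_1 − θ_2 = -76.9038° (wrapped to (-180°,180°])

-178.109 -89.987 -76.904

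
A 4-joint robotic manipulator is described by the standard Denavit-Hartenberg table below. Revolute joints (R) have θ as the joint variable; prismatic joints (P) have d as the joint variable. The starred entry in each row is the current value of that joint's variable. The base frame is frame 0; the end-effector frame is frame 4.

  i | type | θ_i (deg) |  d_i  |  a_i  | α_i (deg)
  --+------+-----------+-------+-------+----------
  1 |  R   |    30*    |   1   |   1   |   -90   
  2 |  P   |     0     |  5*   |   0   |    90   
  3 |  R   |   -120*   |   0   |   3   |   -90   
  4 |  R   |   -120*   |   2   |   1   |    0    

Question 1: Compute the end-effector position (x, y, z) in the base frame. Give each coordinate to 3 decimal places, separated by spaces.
0.366 2.330 1.866

after link 1: o_1 = (0.8660, 0.5000, 1.0000)
after link 2: o_2 = (-1.6340, 4.8301, 1.0000)
after link 3: o_3 = (-1.6340, 1.8301, 1.0000)
after link 4: o_4 = (0.3660, 2.3301, 1.8660)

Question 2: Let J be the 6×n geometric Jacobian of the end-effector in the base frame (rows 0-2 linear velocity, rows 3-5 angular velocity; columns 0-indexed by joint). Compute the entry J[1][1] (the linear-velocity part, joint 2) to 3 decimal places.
prismatic axis z_1 = (-0.5000,0.8660,0.0000)
J_v[:, 1] = z_1; J_ω[:, 1] = (0,0,0)
entry J[1][1] = 0.8660

0.866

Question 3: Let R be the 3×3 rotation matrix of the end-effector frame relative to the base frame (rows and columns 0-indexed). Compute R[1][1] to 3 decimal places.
-0.866

End-effector y-axis (col 1 of R) = (0.0000,-0.8660,0.5000)
R[1][1] = -0.8660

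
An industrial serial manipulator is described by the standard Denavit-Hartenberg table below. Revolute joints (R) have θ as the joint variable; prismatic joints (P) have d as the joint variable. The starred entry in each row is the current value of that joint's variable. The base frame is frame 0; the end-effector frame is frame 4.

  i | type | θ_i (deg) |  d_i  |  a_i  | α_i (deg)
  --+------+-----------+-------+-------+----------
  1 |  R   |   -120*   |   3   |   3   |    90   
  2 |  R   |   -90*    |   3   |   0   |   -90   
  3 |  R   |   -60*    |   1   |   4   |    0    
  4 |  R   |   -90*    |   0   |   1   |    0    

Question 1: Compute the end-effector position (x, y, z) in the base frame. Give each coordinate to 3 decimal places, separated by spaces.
after link 1: o_1 = (-1.5000, -2.5981, 3.0000)
after link 2: o_2 = (-4.0981, -1.0981, 3.0000)
after link 3: o_3 = (-7.5981, -0.2321, 1.0000)
after link 4: o_4 = (-8.0311, 0.0179, 1.8660)

-8.031 0.018 1.866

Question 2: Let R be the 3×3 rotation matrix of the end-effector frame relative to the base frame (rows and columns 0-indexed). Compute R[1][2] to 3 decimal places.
End-effector z-axis (col 2 of R) = (-0.5000,-0.8660,0.0000)
R[1][2] = -0.8660

-0.866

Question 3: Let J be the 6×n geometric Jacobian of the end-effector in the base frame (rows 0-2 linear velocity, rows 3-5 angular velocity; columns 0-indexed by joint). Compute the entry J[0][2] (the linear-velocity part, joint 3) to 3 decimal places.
0.982

axis z_2 = (-0.5000,-0.8660,0.0000); lever o_n−o_2 = (-3.9330,1.1160,-1.1340)
cross product → J_v[:, 2] = (0.9821,-0.5670,-3.9641)
J_ω[:, 2] = z_2
entry J[0][2] = 0.9821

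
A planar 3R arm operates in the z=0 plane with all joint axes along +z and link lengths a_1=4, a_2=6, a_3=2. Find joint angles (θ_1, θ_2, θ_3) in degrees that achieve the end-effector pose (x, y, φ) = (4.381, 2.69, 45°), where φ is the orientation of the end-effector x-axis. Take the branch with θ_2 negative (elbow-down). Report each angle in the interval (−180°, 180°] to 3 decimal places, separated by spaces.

135.011 -150.003 59.992

wrist centre = target − a_3·(cos φ, sin φ) = (2.9668, 1.2758)
cos θ_2 = (10.4295−4²−6²)/(2·4·6) = -0.8661; θ_2 = -150.0032° (elbow-down)
β = atan2(1.2758,2.9668) = 23.2688°; ψ = atan2(-2.9997,-1.1963) = -111.7427°
θ_1 = β − ψ = 135.0115°
θ_3 = φ − θ_1 − θ_2 = 59.9917° (wrapped to (-180°,180°])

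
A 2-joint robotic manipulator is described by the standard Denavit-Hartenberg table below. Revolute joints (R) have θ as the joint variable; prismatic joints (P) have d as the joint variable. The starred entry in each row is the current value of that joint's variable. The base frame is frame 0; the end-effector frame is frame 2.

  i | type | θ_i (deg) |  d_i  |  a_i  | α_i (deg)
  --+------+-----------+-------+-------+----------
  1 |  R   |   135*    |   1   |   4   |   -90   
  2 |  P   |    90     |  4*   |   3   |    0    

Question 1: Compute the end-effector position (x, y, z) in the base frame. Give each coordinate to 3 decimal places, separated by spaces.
-5.657 0.000 -2.000

after link 1: o_1 = (-2.8284, 2.8284, 1.0000)
after link 2: o_2 = (-5.6569, 0.0000, -2.0000)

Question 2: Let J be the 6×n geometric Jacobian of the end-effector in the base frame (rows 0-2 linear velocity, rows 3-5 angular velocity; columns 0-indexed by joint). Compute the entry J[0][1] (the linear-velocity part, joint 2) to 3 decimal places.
-0.707

prismatic axis z_1 = (-0.7071,-0.7071,0.0000)
J_v[:, 1] = z_1; J_ω[:, 1] = (0,0,0)
entry J[0][1] = -0.7071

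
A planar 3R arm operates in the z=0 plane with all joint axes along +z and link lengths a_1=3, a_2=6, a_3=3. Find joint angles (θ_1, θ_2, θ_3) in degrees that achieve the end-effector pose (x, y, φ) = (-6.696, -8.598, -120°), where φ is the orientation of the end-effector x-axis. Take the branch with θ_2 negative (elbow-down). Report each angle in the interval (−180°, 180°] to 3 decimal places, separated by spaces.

wrist centre = target − a_3·(cos φ, sin φ) = (-5.1960, -5.9999)
cos θ_2 = (62.9975−3²−6²)/(2·3·6) = 0.4999; θ_2 = -60.0046° (elbow-down)
β = atan2(-5.9999,-5.1960) = -130.8929°; ψ = atan2(-5.1964,5.9996) = -40.8967°
θ_1 = β − ψ = -89.9962°
θ_3 = φ − θ_1 − θ_2 = 30.0008° (wrapped to (-180°,180°])

-89.996 -60.005 30.001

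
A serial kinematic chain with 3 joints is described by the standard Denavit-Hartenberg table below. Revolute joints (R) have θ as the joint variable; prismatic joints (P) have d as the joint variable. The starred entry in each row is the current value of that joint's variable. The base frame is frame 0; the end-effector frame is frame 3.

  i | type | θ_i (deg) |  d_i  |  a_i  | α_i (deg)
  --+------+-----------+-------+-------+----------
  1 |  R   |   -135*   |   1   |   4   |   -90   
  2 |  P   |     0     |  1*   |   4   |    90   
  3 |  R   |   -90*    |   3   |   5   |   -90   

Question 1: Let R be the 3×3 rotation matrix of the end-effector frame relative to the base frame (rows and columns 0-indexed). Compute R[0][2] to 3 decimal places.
End-effector z-axis (col 2 of R) = (-0.7071,-0.7071,0.0000)
R[0][2] = -0.7071

-0.707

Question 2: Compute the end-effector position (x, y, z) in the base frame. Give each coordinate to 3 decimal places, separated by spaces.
after link 1: o_1 = (-2.8284, -2.8284, 1.0000)
after link 2: o_2 = (-4.9497, -6.3640, 1.0000)
after link 3: o_3 = (-8.4853, -2.8284, 4.0000)

-8.485 -2.828 4.000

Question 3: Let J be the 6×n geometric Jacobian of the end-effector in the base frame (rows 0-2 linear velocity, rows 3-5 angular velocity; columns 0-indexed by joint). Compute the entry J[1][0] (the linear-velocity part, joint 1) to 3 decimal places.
axis z_0 = ẑ; lever o_n−o_0 = (-8.4853,-2.8284,4.0000)
cross product → J_v[:, 0] = (2.8284,-8.4853,0.0000)
J_ω[:, 0] = z_0
entry J[1][0] = -8.4853

-8.485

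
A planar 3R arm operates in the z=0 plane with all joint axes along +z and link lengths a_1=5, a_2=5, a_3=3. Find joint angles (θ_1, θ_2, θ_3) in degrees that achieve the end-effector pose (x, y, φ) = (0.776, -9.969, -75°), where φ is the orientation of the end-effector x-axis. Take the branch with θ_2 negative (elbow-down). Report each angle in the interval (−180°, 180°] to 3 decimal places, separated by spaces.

-45.005 -89.997 60.002

wrist centre = target − a_3·(cos φ, sin φ) = (-0.0005, -7.0712)
cos θ_2 = (50.0022−5²−5²)/(2·5·5) = 0.0000; θ_2 = -89.9975° (elbow-down)
β = atan2(-7.0712,-0.0005) = -90.0037°; ψ = atan2(-5.0000,5.0002) = -44.9987°
θ_1 = β − ψ = -45.0050°
θ_3 = φ − θ_1 − θ_2 = 60.0025° (wrapped to (-180°,180°])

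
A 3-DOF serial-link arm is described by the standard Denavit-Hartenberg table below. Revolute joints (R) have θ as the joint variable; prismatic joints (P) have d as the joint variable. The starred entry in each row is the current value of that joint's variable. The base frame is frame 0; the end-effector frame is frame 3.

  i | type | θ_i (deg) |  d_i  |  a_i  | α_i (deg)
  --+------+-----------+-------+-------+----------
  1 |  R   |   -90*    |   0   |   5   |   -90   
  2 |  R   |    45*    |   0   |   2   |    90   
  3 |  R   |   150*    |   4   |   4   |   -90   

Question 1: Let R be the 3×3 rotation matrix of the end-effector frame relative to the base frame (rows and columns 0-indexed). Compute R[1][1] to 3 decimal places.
0.707

End-effector y-axis (col 1 of R) = (-0.0000,0.7071,-0.7071)
R[1][1] = 0.7071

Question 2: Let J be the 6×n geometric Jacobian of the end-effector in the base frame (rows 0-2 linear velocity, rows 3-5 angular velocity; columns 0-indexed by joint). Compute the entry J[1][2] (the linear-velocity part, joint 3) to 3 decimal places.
axis z_2 = (0.0000,-0.7071,0.7071); lever o_n−o_2 = (2.0000,-0.3789,5.2779)
cross product → J_v[:, 2] = (-3.4641,1.4142,1.4142)
J_ω[:, 2] = z_2
entry J[1][2] = 1.4142

1.414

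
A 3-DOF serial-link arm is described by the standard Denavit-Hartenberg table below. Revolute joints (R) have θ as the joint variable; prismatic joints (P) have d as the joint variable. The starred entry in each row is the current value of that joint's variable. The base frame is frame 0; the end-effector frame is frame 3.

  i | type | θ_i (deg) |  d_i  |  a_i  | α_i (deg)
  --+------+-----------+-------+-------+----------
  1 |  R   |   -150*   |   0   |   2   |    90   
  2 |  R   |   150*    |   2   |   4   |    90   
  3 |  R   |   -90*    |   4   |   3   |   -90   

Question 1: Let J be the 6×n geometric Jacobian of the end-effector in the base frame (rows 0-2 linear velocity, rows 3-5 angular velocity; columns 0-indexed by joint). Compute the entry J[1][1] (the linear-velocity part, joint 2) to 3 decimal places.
axis z_1 = (-0.5000,0.8660,0.0000); lever o_n−o_1 = (1.7679,-0.1340,5.4641)
cross product → J_v[:, 1] = (4.7321,2.7321,-1.4641)
J_ω[:, 1] = z_1
entry J[1][1] = 2.7321

2.732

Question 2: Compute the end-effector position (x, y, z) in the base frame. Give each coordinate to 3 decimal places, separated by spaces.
0.036 -1.134 5.464

after link 1: o_1 = (-1.7321, -1.0000, 0.0000)
after link 2: o_2 = (0.2679, 2.4641, 2.0000)
after link 3: o_3 = (0.0359, -1.1340, 5.4641)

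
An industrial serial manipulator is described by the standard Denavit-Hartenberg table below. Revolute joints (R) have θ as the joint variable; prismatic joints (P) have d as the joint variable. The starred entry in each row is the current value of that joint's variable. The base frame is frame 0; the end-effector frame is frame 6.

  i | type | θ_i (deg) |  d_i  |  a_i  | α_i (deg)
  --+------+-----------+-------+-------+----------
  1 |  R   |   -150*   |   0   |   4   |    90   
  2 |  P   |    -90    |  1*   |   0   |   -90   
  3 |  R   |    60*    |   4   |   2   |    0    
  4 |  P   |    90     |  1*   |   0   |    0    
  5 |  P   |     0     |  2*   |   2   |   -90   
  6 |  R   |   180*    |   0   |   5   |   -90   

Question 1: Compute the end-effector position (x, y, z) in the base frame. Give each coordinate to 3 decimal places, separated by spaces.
-9.910 -4.835 -3.598

after link 1: o_1 = (-3.4641, -2.0000, 0.0000)
after link 2: o_2 = (-3.9641, -1.1340, 0.0000)
after link 3: o_3 = (-6.5622, -4.6340, -1.0000)
after link 4: o_4 = (-7.4282, -5.1340, -1.0000)
after link 5: o_5 = (-8.6603, -7.0000, 0.7321)
after link 6: o_6 = (-9.9103, -4.8349, -3.5981)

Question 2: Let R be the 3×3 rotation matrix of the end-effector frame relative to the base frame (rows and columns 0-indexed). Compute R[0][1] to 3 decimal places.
End-effector y-axis (col 1 of R) = (0.4330,-0.7500,-0.5000)
R[0][1] = 0.4330

0.433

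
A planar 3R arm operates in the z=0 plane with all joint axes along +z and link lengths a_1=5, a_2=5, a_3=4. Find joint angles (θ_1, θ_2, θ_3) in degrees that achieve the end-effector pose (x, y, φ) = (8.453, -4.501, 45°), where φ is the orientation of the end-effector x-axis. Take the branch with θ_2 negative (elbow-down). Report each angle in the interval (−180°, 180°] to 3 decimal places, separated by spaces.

-29.998 -44.998 119.997

wrist centre = target − a_3·(cos φ, sin φ) = (5.6246, -7.3294)
cos θ_2 = (85.3563−5²−5²)/(2·5·5) = 0.7071; θ_2 = -44.9984° (elbow-down)
β = atan2(-7.3294,5.6246) = -52.4975°; ψ = atan2(-3.5354,8.5356) = -22.4992°
θ_1 = β − ψ = -29.9983°
θ_3 = φ − θ_1 − θ_2 = 119.9967° (wrapped to (-180°,180°])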